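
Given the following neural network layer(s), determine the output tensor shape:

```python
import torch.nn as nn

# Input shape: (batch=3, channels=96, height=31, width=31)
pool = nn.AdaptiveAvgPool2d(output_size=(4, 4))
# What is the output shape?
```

Input: (3, 96, 31, 31) -> Output: (3, 96, 4, 4)

Answer: (3, 96, 4, 4)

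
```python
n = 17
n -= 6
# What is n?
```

Trace:
`n = 17` → n = 17
`n -= 6` → n = 11
So n = 11

Answer: 11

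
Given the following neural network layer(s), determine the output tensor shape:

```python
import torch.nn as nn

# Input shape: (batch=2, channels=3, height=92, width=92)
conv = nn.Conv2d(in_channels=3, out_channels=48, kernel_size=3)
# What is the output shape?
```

Input: (2, 3, 92, 92) -> Output: (2, 48, 90, 90)

Answer: (2, 48, 90, 90)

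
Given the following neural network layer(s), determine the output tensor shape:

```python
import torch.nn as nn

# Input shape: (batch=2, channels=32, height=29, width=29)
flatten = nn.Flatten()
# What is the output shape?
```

Input: (2, 32, 29, 29) -> Output: (2, 26912)

Answer: (2, 26912)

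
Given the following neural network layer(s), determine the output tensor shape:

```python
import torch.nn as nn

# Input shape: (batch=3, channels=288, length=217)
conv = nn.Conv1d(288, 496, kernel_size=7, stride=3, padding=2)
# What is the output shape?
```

Input: (3, 288, 217) -> Output: (3, 496, 72)

Answer: (3, 496, 72)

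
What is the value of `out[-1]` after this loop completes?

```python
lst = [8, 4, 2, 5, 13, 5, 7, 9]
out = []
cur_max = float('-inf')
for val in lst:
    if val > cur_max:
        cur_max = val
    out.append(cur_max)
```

Running max ends at 13
`out` takes the values: [] → [8] → [8, 8] → [8, 8, 8] → [8, 8, 8, 8] → [8, 8, 8, 8, 13] → [8, 8, 8, 8, 13, 13] → [8, 8, 8, 8, 13, 13, 13] → [8, 8, 8, 8, 13, 13, 13, 13]
So `out[-1]` = 13

Answer: 13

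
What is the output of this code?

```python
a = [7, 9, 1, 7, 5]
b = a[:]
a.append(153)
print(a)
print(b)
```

Key concept: slice [:] creates copy.
Step by step:
`a = [7, 9, 1, 7, 5]` → a = [7, 9, 1, 7, 5]
`b = a[:]` → b = [7, 9, 1, 7, 5]
`a.append(153)` → a = [7, 9, 1, 7, 5, 153]
`print(a)` → prints [7, 9, 1, 7, 5, 153]
`print(b)` → prints [7, 9, 1, 7, 5]

Answer:
[7, 9, 1, 7, 5, 153]
[7, 9, 1, 7, 5]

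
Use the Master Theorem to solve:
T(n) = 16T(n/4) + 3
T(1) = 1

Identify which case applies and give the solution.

a=16, b=4, f(n)=3. log_4(16) = 2. Since c=0 < 2, Case 1 applies: T(n) = Θ(n^log_b(a)) = O(n^2).

Answer: O(n^2) - Case 1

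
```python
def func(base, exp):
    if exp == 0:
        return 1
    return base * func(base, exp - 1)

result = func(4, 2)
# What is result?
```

func(4, 2) = 4 * 4 = 16

Answer: 16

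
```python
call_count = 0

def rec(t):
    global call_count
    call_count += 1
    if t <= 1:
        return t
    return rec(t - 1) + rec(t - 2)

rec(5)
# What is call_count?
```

Calls(t) = 1 + Calls(t-1) + Calls(t-2); Calls(0)=Calls(1)=1. For t=5 this gives 15.

Answer: 15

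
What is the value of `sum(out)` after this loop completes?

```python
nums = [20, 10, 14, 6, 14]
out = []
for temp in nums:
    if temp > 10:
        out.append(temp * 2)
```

Sum of doubled values > 10
`out` takes the values: [] → [40] → [40, 28] → [40, 28, 28]
So `sum(out)` = 96

Answer: 96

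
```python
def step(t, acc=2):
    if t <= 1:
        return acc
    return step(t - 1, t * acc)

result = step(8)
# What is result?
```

Accumulator trace (n, acc): (8, 2) -> (7, 16) -> (6, 112) -> (5, 672) -> (4, 3360) -> (3, 13440) -> (2, 40320) -> (1, 80640) -> return 80640

Answer: 80640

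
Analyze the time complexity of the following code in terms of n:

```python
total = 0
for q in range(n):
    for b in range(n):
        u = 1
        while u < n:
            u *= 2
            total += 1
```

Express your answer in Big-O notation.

Each loop level contributes: n × n × log n. Multiplying the contributions gives O(n^2 log n).

Answer: O(n^2 log n)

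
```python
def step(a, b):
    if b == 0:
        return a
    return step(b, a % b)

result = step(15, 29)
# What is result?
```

step(15, 29) -> step(29, 15) -> step(15, 14) -> step(14, 1) -> step(1, 0) -> 1

Answer: 1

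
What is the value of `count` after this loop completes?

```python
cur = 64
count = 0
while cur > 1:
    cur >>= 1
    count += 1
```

Count right shifts until 1
`count` takes the values: 0 → 1 → 2 → 3 → 4 → 5 → 6

Answer: 6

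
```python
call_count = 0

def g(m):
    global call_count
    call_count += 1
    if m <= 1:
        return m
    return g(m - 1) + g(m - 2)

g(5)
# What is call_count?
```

Calls(m) = 1 + Calls(m-1) + Calls(m-2); Calls(0)=Calls(1)=1. For m=5 this gives 15.

Answer: 15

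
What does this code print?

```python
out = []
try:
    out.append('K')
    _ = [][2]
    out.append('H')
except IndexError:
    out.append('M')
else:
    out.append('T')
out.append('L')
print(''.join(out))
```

Execution trace: 'K' (try body) → 'M' (except IndexError) → 'L' (after the try/except). Output: KML

Answer: KML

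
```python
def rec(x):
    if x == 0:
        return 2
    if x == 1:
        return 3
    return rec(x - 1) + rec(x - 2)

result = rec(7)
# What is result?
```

Build up from base cases: rec(0)=2, rec(1)=3, rec(2)=5, rec(3)=8, rec(4)=13, rec(5)=21, rec(6)=34, ..., rec(7)=55

Answer: 55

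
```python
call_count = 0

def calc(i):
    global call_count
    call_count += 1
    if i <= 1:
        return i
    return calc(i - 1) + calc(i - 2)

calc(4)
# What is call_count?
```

Calls(i) = 1 + Calls(i-1) + Calls(i-2); Calls(0)=Calls(1)=1. For i=4 this gives 9.

Answer: 9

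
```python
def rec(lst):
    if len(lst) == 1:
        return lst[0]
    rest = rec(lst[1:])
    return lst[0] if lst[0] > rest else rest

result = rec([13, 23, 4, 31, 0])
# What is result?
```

Recursive max over [13, 23, 4, 31, 0] = 31

Answer: 31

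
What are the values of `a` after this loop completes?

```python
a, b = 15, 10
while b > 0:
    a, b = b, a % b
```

GCD of 15 and 10
`a` takes the values: 15 → 10 → 5

Answer: 5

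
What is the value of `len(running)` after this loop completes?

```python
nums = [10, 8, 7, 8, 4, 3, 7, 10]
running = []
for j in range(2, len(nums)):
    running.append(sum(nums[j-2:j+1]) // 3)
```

Number of 3-element averages
`running` takes the values: [] → [8] → [8, 7] → [8, 7, 6] → [8, 7, 6, 5] → [8, 7, 6, 5, 4] → [8, 7, 6, 5, 4, 6]
So `len(running)` = 6

Answer: 6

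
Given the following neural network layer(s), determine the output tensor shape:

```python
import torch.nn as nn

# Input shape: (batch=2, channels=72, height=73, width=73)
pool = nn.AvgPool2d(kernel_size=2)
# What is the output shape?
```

Input: (2, 72, 73, 73) -> Output: (2, 72, 36, 36)

Answer: (2, 72, 36, 36)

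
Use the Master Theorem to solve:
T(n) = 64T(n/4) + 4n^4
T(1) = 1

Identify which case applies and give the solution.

a=64, b=4, f(n)=4n^4. log_4(64) = 3. Since c=4 > 3 and the regularity condition holds (64(n/4)^4 = (64/4^4)n^4 with 64/4^4 < 1), Case 3 applies: T(n) = Θ(f(n)) = O(n^4).

Answer: O(n^4) - Case 3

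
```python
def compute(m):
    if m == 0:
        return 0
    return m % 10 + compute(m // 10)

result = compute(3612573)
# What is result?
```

Sum of digits of 3612573: 3 + 7 + 5 + 2 + 1 + 6 + 3 = 27

Answer: 27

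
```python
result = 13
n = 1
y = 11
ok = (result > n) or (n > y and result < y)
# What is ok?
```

Trace:
`result = 13` → result = 13
`n = 1` → n = 1
`y = 11` → y = 11
`ok = (result > n) or (n > y and result < y)` → ok = True
So ok = True

Answer: True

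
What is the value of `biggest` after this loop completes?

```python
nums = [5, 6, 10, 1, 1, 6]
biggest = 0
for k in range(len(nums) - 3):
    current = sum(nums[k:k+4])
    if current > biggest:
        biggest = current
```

Max sum of 4-element window in [5, 6, 10, 1, 1, 6]
`biggest` takes the values: 0 → 22

Answer: 22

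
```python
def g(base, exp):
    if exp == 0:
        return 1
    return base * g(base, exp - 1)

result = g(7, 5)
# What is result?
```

g(7, 5) = 7 * 7 * 7 * 7 * 7 = 16807

Answer: 16807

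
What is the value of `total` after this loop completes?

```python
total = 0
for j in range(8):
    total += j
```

Sum of 0 to 7 = 28
`total` takes the values: 0 → 1 → 3 → 6 → 10 → 15 → 21 → 28

Answer: 28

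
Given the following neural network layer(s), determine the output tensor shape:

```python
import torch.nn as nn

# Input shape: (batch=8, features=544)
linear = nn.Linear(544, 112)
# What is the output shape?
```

Input: (8, 544) -> Output: (8, 112)

Answer: (8, 112)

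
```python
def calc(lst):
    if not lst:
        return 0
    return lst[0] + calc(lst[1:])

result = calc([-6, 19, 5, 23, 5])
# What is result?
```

(-6) + 19 + 5 + 23 + 5 + 0 = 46

Answer: 46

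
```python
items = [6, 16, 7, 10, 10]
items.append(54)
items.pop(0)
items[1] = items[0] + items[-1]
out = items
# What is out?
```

Trace:
`items = [6, 16, 7, 10, 10]` → items = [6, 16, 7, 10, 10]
`items.append(54)` → items = [6, 16, 7, 10, 10, 54]
`items.pop(0)` → items = [16, 7, 10, 10, 54]
`items[1] = items[0] + items[-1]` → items = [16, 70, 10, 10, 54]
`out = items` → out = [16, 70, 10, 10, 54]
So out = [16, 70, 10, 10, 54]

Answer: [16, 70, 10, 10, 54]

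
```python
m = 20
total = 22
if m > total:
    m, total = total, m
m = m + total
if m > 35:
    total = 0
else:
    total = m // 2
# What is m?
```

Trace:
`m = 20` → m = 20
`total = 22` → total = 22
`if m > total: ...` → m > total is False → no variable changes
`m = m + total` → m = 42
`if m > 35: ...` → m > 35 is True → total = 0
So m = 42

Answer: 42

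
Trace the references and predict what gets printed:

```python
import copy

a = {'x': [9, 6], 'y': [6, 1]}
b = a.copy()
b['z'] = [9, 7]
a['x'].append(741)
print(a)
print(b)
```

Key concept: shallow copy of dict with mutable values.
Step by step:
`a = {'x': [9, 6], 'y': [6, 1]}` → a = {'x': [9, 6], 'y': [6, 1]}
`b = a.copy()` → b = {'x': [9, 6], 'y': [6, 1]}
`b['z'] = [9, 7]` → b = {'x': [9, 6], 'y': [6, 1], 'z': [9, 7]}
`a['x'].append(741)` → a = {'x': [9, 6, 741], 'y': [6, 1]}; b = {'x': [9, 6, 741], 'y': [6, 1], 'z': [9, 7]}
`print(a)` → prints {'x': [9, 6, 741], 'y': [6, 1]}
`print(b)` → prints {'x': [9, 6, 741], 'y': [6, 1], 'z': [9, 7]}

Answer:
{'x': [9, 6, 741], 'y': [6, 1]}
{'x': [9, 6, 741], 'y': [6, 1], 'z': [9, 7]}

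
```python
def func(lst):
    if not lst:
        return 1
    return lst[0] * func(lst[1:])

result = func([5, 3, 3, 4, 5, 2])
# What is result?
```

Product over [5, 3, 3, 4, 5, 2] = 5 * 3 * 3 * 4 * 5 * 2 = 1800

Answer: 1800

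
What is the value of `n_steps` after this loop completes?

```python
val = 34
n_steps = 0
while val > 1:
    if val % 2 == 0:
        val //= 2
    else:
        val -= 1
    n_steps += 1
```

Steps to reduce 34 to 1
`n_steps` takes the values: 0 → 1 → 2 → 3 → 4 → 5 → 6

Answer: 6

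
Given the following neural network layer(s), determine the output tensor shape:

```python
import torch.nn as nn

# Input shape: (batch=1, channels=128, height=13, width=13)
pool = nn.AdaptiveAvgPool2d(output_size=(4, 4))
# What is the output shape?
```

Input: (1, 128, 13, 13) -> Output: (1, 128, 4, 4)

Answer: (1, 128, 4, 4)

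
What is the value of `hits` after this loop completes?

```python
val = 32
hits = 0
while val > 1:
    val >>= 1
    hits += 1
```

Count right shifts until 1
`hits` takes the values: 0 → 1 → 2 → 3 → 4 → 5

Answer: 5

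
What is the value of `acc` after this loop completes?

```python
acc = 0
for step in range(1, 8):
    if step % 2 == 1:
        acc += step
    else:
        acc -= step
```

Add odd, subtract even
`acc` takes the values: 0 → 1 → -1 → 2 → -2 → 3 → -3 → 4

Answer: 4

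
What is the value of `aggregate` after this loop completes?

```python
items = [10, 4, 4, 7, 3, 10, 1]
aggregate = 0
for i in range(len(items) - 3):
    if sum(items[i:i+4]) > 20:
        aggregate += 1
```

Count windows with sum > 20
`aggregate` takes the values: 0 → 1 → 2 → 3

Answer: 3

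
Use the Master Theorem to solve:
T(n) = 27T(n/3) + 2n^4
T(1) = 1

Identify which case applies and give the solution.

a=27, b=3, f(n)=2n^4. log_3(27) = 3. Since c=4 > 3 and the regularity condition holds (27(n/3)^4 = (27/3^4)n^4 with 27/3^4 < 1), Case 3 applies: T(n) = Θ(f(n)) = O(n^4).

Answer: O(n^4) - Case 3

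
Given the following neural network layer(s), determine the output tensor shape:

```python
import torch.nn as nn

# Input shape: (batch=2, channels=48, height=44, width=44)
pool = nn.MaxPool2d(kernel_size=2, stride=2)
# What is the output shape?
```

Input: (2, 48, 44, 44) -> Output: (2, 48, 22, 22)

Answer: (2, 48, 22, 22)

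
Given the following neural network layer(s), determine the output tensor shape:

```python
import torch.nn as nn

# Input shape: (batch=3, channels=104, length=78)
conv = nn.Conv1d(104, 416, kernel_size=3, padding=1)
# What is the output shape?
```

Input: (3, 104, 78) -> Output: (3, 416, 78)

Answer: (3, 416, 78)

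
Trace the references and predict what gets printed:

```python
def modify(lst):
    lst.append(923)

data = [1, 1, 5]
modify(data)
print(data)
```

Key concept: function modifies passed list.
Step by step:
`data = [1, 1, 5]` → data = [1, 1, 5]
`modify(data)` → data = [1, 1, 5, 923]
`print(data)` → prints [1, 1, 5, 923]

Answer: [1, 1, 5, 923]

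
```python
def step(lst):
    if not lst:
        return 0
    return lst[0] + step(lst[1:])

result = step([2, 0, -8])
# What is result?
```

2 + 0 + (-8) + 0 = -6

Answer: -6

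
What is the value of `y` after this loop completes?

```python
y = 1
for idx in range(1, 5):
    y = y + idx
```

Start at 1, add 1 through 4
`y` takes the values: 1 → 2 → 4 → 7 → 11

Answer: 11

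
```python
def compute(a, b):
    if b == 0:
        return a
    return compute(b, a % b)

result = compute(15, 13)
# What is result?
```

compute(15, 13) -> compute(13, 2) -> compute(2, 1) -> compute(1, 0) -> 1

Answer: 1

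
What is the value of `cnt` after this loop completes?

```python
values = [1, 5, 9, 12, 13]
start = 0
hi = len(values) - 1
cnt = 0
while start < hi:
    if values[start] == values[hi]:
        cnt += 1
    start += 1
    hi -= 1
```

Count matching pairs from ends
`cnt` takes the values: 0

Answer: 0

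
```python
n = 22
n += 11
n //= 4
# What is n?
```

Trace:
`n = 22` → n = 22
`n += 11` → n = 33
`n //= 4` → n = 8
So n = 8

Answer: 8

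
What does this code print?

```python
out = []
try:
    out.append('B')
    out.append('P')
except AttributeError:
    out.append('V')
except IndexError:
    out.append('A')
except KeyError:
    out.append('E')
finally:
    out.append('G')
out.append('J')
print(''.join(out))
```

Execution trace: 'B' (try body) → 'P' (try body, no exception) → 'G' (finally) → 'J' (after the try/except). Output: BPGJ

Answer: BPGJ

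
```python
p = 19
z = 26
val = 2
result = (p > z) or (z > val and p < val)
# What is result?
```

Trace:
`p = 19` → p = 19
`z = 26` → z = 26
`val = 2` → val = 2
`result = (p > z) or (z > val and p < val)` → result = False
So result = False

Answer: False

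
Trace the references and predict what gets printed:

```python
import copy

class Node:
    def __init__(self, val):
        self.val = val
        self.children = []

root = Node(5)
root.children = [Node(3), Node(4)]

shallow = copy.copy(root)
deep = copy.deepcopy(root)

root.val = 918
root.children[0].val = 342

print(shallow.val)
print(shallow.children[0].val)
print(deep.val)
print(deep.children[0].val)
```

Key concept: deep copy with custom objects.
Step by step:
`root = Node(5)` → root = Node(val=5, children=[])
`root.children = [Node(3), Node(4)]` → root = Node(val=5, children=[Node(val=3, children=[]), Node(val=4, children=[])])
`shallow = copy.copy(root)` → shallow = Node(val=5, children=[Node(val=3, children=[]), Node(val=4, children=[])])
`deep = copy.deepcopy(root)` → deep = Node(val=5, children=[Node(val=3, children=[]), Node(val=4, children=[])])
`root.val = 918` → root = Node(val=918, children=[Node(val=3, children=[]), Node(val=4, children=[])])
`root.children[0].val = 342` → root = Node(val=918, children=[Node(val=342, children=[]), Node(val=4, children=[])]); shallow = Node(val=5, children=[Node(val=342, children=[]), Node(val=4, children=[])])
`print(shallow.val)` → prints 5
`print(shallow.children[0].val)` → prints 342
`print(deep.val)` → prints 5
`print(deep.children[0].val)` → prints 3

Answer:
5
342
5
3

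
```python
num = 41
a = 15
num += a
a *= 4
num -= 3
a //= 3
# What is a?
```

Trace:
`num = 41` → num = 41
`a = 15` → a = 15
`num += a` → num = 56
`a *= 4` → a = 60
`num -= 3` → num = 53
`a //= 3` → a = 20
So a = 20

Answer: 20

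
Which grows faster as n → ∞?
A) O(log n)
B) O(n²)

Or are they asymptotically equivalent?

O(log n) vs O(n²): Higher order terms dominate.

Answer: B) O(n²) grows faster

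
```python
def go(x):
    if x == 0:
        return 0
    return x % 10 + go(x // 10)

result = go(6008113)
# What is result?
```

Sum of digits of 6008113: 3 + 1 + 1 + 8 + 0 + 0 + 6 = 19

Answer: 19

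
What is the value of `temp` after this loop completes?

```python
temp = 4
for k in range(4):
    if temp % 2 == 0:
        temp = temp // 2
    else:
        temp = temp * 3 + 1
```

Collatz-style transformation from 4
`temp` takes the values: 4 → 2 → 1 → 4 → 2

Answer: 2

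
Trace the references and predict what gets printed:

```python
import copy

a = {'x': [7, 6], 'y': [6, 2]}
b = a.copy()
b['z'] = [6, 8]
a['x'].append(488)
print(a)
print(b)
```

Key concept: shallow copy of dict with mutable values.
Step by step:
`a = {'x': [7, 6], 'y': [6, 2]}` → a = {'x': [7, 6], 'y': [6, 2]}
`b = a.copy()` → b = {'x': [7, 6], 'y': [6, 2]}
`b['z'] = [6, 8]` → b = {'x': [7, 6], 'y': [6, 2], 'z': [6, 8]}
`a['x'].append(488)` → a = {'x': [7, 6, 488], 'y': [6, 2]}; b = {'x': [7, 6, 488], 'y': [6, 2], 'z': [6, 8]}
`print(a)` → prints {'x': [7, 6, 488], 'y': [6, 2]}
`print(b)` → prints {'x': [7, 6, 488], 'y': [6, 2], 'z': [6, 8]}

Answer:
{'x': [7, 6, 488], 'y': [6, 2]}
{'x': [7, 6, 488], 'y': [6, 2], 'z': [6, 8]}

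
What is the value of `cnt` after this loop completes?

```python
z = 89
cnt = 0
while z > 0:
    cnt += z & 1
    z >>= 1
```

Count set bits in 89 (binary: 0b1011001)
`cnt` takes the values: 0 → 1 → 2 → 3 → 4

Answer: 4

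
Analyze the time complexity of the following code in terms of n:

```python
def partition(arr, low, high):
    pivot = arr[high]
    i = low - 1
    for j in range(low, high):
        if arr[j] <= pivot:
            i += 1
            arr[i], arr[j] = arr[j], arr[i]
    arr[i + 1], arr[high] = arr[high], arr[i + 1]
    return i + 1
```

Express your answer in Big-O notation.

This is Lomuto partition (single pass over [low, high), where n = high - low). Time complexity: O(n).

Answer: O(n)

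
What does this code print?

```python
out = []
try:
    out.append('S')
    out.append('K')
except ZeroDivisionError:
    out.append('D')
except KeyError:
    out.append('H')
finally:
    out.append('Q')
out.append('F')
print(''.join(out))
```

Execution trace: 'S' (try body) → 'K' (try body, no exception) → 'Q' (finally) → 'F' (after the try/except). Output: SKQF

Answer: SKQF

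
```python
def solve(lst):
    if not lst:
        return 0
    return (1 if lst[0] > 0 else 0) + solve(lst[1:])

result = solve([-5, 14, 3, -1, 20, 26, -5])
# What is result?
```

Count of positive elements in [-5, 14, 3, -1, 20, 26, -5] = 4

Answer: 4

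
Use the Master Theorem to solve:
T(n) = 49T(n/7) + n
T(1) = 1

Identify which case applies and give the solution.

a=49, b=7, f(n)=n. log_7(49) = 2. Since c=1 < 2, Case 1 applies: T(n) = Θ(n^log_b(a)) = O(n^2).

Answer: O(n^2) - Case 1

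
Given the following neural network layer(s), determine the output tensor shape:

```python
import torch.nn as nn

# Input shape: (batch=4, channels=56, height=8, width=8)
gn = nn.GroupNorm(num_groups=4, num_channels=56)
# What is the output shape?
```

Input: (4, 56, 8, 8) -> Output: (4, 56, 8, 8)

Answer: (4, 56, 8, 8)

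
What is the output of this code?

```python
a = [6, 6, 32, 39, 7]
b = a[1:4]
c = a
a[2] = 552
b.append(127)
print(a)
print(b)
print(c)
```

Key concept: slice vs alias.
Step by step:
`a = [6, 6, 32, 39, 7]` → a = [6, 6, 32, 39, 7]
`b = a[1:4]` → b = [6, 32, 39]
`c = a` → c = [6, 6, 32, 39, 7] (same object as a)
`a[2] = 552` → a = [6, 6, 552, 39, 7] (same object as c); c = [6, 6, 552, 39, 7] (same object as a)
`b.append(127)` → b = [6, 32, 39, 127]
`print(a)` → prints [6, 6, 552, 39, 7]
`print(b)` → prints [6, 32, 39, 127]
`print(c)` → prints [6, 6, 552, 39, 7]

Answer:
[6, 6, 552, 39, 7]
[6, 32, 39, 127]
[6, 6, 552, 39, 7]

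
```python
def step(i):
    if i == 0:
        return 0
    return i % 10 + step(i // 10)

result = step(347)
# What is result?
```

Sum of digits of 347: 7 + 4 + 3 = 14

Answer: 14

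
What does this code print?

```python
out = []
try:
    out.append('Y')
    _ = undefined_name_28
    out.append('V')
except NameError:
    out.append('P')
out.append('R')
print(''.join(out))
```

Execution trace: 'Y' (try body) → 'P' (except NameError) → 'R' (after the try/except). Output: YPR

Answer: YPR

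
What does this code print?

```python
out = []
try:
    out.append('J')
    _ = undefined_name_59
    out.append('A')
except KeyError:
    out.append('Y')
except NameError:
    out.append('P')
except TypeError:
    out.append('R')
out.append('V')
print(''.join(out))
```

Execution trace: 'J' (try body) → 'P' (except NameError) → 'V' (after the try/except). Output: JPV

Answer: JPV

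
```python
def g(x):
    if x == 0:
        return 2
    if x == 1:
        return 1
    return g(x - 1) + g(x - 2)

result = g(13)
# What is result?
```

Build up from base cases: g(0)=2, g(1)=1, g(2)=3, g(3)=4, g(4)=7, g(5)=11, g(6)=18, ..., g(13)=521

Answer: 521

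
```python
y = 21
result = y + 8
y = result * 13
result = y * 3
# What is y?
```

Trace:
`y = 21` → y = 21
`result = y + 8` → result = 29
`y = result * 13` → y = 377
`result = y * 3` → result = 1131
So y = 377

Answer: 377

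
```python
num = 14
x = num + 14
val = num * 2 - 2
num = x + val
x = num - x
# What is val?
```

Trace:
`num = 14` → num = 14
`x = num + 14` → x = 28
`val = num * 2 - 2` → val = 26
`num = x + val` → num = 54
`x = num - x` → x = 26
So val = 26

Answer: 26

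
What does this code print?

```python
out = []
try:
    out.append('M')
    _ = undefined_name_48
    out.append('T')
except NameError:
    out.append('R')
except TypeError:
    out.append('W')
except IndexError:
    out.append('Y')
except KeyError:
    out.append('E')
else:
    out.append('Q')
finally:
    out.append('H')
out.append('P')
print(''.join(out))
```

Execution trace: 'M' (try body) → 'R' (except NameError) → 'H' (finally) → 'P' (after the try/except). Output: MRHP

Answer: MRHP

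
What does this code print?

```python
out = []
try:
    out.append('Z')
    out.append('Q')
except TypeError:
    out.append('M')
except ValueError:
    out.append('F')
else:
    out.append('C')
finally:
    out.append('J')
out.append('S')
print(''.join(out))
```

Execution trace: 'Z' (try body) → 'Q' (try body, no exception) → 'C' (else) → 'J' (finally) → 'S' (after the try/except). Output: ZQCJS

Answer: ZQCJS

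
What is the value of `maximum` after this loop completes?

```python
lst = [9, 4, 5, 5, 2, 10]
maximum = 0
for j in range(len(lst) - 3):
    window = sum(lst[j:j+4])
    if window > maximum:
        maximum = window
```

Max sum of 4-element window in [9, 4, 5, 5, 2, 10]
`maximum` takes the values: 0 → 23

Answer: 23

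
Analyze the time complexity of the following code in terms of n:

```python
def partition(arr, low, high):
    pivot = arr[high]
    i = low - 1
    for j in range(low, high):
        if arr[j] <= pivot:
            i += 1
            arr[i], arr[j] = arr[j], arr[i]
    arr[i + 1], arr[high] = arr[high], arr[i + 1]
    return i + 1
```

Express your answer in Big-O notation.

This is Lomuto partition (single pass over [low, high), where n = high - low). Time complexity: O(n).

Answer: O(n)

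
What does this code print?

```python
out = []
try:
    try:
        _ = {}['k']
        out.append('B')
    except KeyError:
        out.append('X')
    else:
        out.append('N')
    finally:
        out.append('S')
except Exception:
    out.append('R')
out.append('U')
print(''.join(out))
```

Execution trace: 'X' (inner except KeyError) → 'S' (inner finally) → 'U' (after the try/except). Output: XSU

Answer: XSU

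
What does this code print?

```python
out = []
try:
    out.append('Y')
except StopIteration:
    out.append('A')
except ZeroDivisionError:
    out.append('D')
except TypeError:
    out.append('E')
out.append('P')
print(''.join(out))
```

Execution trace: 'Y' (try body, no exception) → 'P' (after the try/except). Output: YP

Answer: YP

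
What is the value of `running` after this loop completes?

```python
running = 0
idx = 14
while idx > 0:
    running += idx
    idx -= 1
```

Sum 14 down to 1
`running` takes the values: 0 → 14 → 27 → 39 → 50 → 60 → 69 → 77 → 84 → 90 → 95 → 99 → 102 → 104 → 105

Answer: 105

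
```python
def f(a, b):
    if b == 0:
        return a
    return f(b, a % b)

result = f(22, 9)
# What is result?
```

f(22, 9) -> f(9, 4) -> f(4, 1) -> f(1, 0) -> 1

Answer: 1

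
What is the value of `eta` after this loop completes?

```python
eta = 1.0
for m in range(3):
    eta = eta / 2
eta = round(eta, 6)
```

Halving LR 3 times: 1 / 2^3
`eta` takes the values: 1.0 → 0.5 → 0.25 → 0.125

Answer: 0.125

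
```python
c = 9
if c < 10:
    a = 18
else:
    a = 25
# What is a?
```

Trace:
`c = 9` → c = 9
`if c < 10: ...` → c < 10 is True → a = 18
So a = 18

Answer: 18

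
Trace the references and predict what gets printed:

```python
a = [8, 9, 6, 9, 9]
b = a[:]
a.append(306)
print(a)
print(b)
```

Key concept: slice [:] creates copy.
Step by step:
`a = [8, 9, 6, 9, 9]` → a = [8, 9, 6, 9, 9]
`b = a[:]` → b = [8, 9, 6, 9, 9]
`a.append(306)` → a = [8, 9, 6, 9, 9, 306]
`print(a)` → prints [8, 9, 6, 9, 9, 306]
`print(b)` → prints [8, 9, 6, 9, 9]

Answer:
[8, 9, 6, 9, 9, 306]
[8, 9, 6, 9, 9]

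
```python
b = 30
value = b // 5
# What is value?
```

Trace:
`b = 30` → b = 30
`value = b // 5` → value = 6
So value = 6

Answer: 6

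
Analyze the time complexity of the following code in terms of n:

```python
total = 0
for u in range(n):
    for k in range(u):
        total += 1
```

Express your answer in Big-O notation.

Each loop level contributes: n × n. Multiplying the contributions gives O(n^2).

Answer: O(n^2)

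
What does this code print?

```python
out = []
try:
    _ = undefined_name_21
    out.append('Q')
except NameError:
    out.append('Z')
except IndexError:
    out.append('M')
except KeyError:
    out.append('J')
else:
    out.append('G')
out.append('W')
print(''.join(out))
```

Execution trace: 'Z' (except NameError) → 'W' (after the try/except). Output: ZW

Answer: ZW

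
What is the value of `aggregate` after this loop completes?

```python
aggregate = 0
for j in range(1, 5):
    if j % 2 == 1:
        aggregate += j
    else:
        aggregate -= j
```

Add odd, subtract even
`aggregate` takes the values: 0 → 1 → -1 → 2 → -2

Answer: -2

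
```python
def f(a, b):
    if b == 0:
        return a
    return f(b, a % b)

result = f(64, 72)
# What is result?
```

f(64, 72) -> f(72, 64) -> f(64, 8) -> f(8, 0) -> 8

Answer: 8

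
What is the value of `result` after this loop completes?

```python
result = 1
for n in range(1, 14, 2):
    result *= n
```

Product of 1, 3, 5, ... up to 13
`result` takes the values: 1 → 3 → 15 → 105 → 945 → 10395 → 135135

Answer: 135135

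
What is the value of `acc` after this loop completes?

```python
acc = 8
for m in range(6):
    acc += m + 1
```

Start at 8, add 1 to 6 = 29
`acc` takes the values: 8 → 9 → 11 → 14 → 18 → 23 → 29

Answer: 29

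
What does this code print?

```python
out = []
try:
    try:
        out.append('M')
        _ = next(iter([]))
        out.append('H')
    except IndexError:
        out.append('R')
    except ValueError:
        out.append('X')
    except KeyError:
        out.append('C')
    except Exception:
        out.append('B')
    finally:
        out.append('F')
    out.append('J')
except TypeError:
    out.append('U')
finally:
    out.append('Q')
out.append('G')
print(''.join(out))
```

Execution trace: 'M' (inner try body) → 'B' (inner except Exception) → 'F' (inner finally) → 'J' (try body, no exception) → 'Q' (finally) → 'G' (after the try/except). Output: MBFJQG

Answer: MBFJQG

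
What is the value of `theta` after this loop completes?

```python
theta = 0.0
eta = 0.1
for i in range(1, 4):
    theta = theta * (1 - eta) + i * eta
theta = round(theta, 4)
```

Moving average with lr=0.1
`theta` takes the values: 0.0 → 0.1 → 0.29 → 0.561

Answer: 0.561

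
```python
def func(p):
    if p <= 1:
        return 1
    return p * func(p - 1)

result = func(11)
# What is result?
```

func(11) = 11 * 10 * 9 * 8 * 7 * 6 * 5 * 4 * 3 * 2 * 1 = 39916800

Answer: 39916800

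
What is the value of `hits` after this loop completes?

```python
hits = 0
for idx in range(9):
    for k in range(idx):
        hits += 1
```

Triangle number: 0+1+2+...+8
`hits` takes the values: 0 → 1 → 2 → 3 → 4 → 5 → 6 → 7 → 8 → 9 → 10 → 11 → 12 → 13 → 14 → 15 → 16 → 17 → 18 → 19 → 20 → 21 → 22 → 23 → 24 → 25 → 26 → 27 → 28 → 29 → 30 → 31 → 32 → 33 → 34 → 35 → 36

Answer: 36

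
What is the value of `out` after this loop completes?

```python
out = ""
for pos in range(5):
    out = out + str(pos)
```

Concatenate digits 0 to 4
`out` takes the values: "" → "0" → "01" → "012" → "0123" → "01234"

Answer: "01234"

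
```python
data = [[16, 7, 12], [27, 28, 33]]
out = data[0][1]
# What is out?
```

Trace:
`data = [[16, 7, 12], [27, 28, 33]]` → data = [[16, 7, 12], [27, 28, 33]]
`out = data[0][1]` → out = 7
So out = 7

Answer: 7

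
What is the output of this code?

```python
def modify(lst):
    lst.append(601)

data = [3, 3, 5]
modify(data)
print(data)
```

Key concept: function modifies passed list.
Step by step:
`data = [3, 3, 5]` → data = [3, 3, 5]
`modify(data)` → data = [3, 3, 5, 601]
`print(data)` → prints [3, 3, 5, 601]

Answer: [3, 3, 5, 601]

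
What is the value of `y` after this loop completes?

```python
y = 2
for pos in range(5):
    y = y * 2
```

Multiply by 2, 5 times: 2 * 2^5 = 64
`y` takes the values: 2 → 4 → 8 → 16 → 32 → 64

Answer: 64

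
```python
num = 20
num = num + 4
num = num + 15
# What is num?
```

Trace:
`num = 20` → num = 20
`num = num + 4` → num = 24
`num = num + 15` → num = 39
So num = 39

Answer: 39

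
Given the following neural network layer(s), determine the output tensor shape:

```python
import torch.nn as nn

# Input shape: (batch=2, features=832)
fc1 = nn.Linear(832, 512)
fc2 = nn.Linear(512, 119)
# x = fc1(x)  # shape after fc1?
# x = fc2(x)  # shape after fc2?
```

Input: (2, 832) -> after fc1: (2, 512) -> Output: (2, 119)

Answer: (2, 119)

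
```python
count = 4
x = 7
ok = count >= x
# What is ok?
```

Trace:
`count = 4` → count = 4
`x = 7` → x = 7
`ok = count >= x` → ok = False
So ok = False

Answer: False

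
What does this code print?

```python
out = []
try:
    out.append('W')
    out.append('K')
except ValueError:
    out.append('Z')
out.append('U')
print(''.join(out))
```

Execution trace: 'W' (try body) → 'K' (try body, no exception) → 'U' (after the try/except). Output: WKU

Answer: WKU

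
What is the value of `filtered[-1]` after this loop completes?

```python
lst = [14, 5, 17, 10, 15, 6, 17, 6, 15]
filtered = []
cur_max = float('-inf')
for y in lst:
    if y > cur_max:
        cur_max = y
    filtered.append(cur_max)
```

Running max ends at 17
`filtered` takes the values: [] → [14] → [14, 14] → [14, 14, 17] → [14, 14, 17, 17] → [14, 14, 17, 17, 17] → [14, 14, 17, 17, 17, 17] → [14, 14, 17, 17, 17, 17, 17] → [14, 14, 17, 17, 17, 17, 17, 17] → [14, 14, 17, 17, 17, 17, 17, 17, 17]
So `filtered[-1]` = 17

Answer: 17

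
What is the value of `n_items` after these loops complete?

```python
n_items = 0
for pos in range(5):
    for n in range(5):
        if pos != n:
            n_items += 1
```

5² - 5 (exclude diagonal)
`n_items` takes the values: 0 → 1 → 2 → 3 → 4 → 5 → 6 → 7 → 8 → 9 → 10 → 11 → 12 → 13 → 14 → 15 → 16 → 17 → 18 → 19 → 20

Answer: 20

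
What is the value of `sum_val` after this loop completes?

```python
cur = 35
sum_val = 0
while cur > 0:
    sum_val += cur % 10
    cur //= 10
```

Sum digits of 35
`sum_val` takes the values: 0 → 5 → 8

Answer: 8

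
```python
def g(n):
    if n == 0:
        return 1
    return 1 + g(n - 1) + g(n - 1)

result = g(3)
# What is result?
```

g(n) = 1 + 2·g(n-1), g(0)=1. Closed form: (1+1)·2^3 - 1 = 15.

Answer: 15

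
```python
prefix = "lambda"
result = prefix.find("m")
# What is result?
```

Trace:
`prefix = "lambda"` → prefix = 'lambda'
`result = prefix.find("m")` → result = 2
So result = 2

Answer: 2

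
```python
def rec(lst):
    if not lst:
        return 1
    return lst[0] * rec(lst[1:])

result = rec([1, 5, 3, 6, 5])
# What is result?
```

Product over [1, 5, 3, 6, 5] = 1 * 5 * 3 * 6 * 5 = 450

Answer: 450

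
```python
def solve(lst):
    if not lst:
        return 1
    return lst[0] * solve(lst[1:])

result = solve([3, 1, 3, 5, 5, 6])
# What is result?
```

Product over [3, 1, 3, 5, 5, 6] = 3 * 1 * 3 * 5 * 5 * 6 = 1350

Answer: 1350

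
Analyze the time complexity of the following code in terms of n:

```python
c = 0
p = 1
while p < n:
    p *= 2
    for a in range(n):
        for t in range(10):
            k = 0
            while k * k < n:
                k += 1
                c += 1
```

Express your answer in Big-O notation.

Each loop level contributes: log n × n × 1 × √n. Multiplying the contributions gives O(n√n log n).

Answer: O(n√n log n)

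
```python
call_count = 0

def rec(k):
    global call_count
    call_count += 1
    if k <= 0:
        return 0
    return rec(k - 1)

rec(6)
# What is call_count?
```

Linear recursion stepping by 1: 7 calls from k=6 down to ≤0.

Answer: 7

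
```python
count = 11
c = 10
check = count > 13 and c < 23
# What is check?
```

Trace:
`count = 11` → count = 11
`c = 10` → c = 10
`check = count > 13 and c < 23` → check = False
So check = False

Answer: False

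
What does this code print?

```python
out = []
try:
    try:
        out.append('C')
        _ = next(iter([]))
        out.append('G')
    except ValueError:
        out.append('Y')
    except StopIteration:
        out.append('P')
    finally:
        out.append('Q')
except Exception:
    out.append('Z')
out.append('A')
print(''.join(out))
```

Execution trace: 'C' (inner try body) → 'P' (inner except StopIteration) → 'Q' (inner finally) → 'A' (after the try/except). Output: CPQA

Answer: CPQA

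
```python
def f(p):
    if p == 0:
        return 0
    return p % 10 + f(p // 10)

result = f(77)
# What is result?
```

Sum of digits of 77: 7 + 7 = 14

Answer: 14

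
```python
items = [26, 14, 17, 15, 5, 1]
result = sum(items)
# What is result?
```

Trace:
`items = [26, 14, 17, 15, 5, 1]` → items = [26, 14, 17, 15, 5, 1]
`result = sum(items)` → result = 78
So result = 78

Answer: 78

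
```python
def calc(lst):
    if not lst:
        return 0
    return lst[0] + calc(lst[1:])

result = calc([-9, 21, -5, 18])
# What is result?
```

(-9) + 21 + (-5) + 18 + 0 = 25

Answer: 25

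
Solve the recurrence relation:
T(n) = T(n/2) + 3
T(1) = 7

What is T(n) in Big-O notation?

Each step divides n by 2 and adds 3. After log_2(n) steps we reach T(1)=7. So T(n) = 3·log_2(n) + 7 = O(log n).

Answer: O(log n)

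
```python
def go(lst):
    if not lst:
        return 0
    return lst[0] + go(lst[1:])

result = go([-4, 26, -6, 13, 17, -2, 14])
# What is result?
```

(-4) + 26 + (-6) + 13 + 17 + (-2) + 14 + 0 = 58

Answer: 58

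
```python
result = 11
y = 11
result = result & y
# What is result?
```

Trace:
`result = 11` → result = 11
`y = 11` → y = 11
`result = result & y` → result = 11
So result = 11

Answer: 11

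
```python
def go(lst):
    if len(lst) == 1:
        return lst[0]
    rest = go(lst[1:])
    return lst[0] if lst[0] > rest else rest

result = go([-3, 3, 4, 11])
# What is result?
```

Recursive max over [-3, 3, 4, 11] = 11

Answer: 11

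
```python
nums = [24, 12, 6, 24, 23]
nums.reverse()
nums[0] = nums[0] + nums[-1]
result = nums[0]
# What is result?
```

Trace:
`nums = [24, 12, 6, 24, 23]` → nums = [24, 12, 6, 24, 23]
`nums.reverse()` → nums = [23, 24, 6, 12, 24]
`nums[0] = nums[0] + nums[-1]` → nums = [47, 24, 6, 12, 24]
`result = nums[0]` → result = 47
So result = 47

Answer: 47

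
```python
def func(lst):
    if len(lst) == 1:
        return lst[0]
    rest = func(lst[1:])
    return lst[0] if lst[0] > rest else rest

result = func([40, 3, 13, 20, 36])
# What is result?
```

Recursive max over [40, 3, 13, 20, 36] = 40

Answer: 40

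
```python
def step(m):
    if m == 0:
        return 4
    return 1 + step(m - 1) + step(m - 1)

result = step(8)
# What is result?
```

step(m) = 1 + 2·step(m-1), step(0)=4. Closed form: (4+1)·2^8 - 1 = 1279.

Answer: 1279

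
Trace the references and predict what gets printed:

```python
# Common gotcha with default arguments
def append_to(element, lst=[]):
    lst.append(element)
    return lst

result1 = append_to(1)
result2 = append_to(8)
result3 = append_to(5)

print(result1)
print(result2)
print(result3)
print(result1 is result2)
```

Key concept: mutable default argument gotcha.
Step by step:
`result1 = append_to(1)` → result1 = [1]
`result2 = append_to(8)` → result1 = [1, 8] (same object as result2); result2 = [1, 8] (same object as result1)
`result3 = append_to(5)` → result1 = [1, 8, 5] (same object as result2, result3); result2 = [1, 8, 5] (same object as result1, result3); result3 = [1, 8, 5] (same object as result1, result2)
`print(result1)` → prints [1, 8, 5]
`print(result2)` → prints [1, 8, 5]
`print(result3)` → prints [1, 8, 5]
`print(result1 is result2)` → prints True

Answer:
[1, 8, 5]
[1, 8, 5]
[1, 8, 5]
True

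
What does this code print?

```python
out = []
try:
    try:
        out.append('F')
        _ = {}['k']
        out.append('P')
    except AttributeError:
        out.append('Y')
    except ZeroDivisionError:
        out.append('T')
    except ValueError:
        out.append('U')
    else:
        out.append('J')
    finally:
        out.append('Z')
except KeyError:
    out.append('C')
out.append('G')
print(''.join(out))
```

Execution trace: 'F' (try body) → 'Z' (finally) → 'C' (outer except KeyError) → 'G' (after the try/except). Output: FZCG

Answer: FZCG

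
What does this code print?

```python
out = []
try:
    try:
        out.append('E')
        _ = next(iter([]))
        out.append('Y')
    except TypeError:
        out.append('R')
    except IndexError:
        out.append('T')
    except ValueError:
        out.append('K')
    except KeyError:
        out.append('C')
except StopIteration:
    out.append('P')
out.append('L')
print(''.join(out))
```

Execution trace: 'E' (try body) → 'P' (outer except StopIteration) → 'L' (after the try/except). Output: EPL

Answer: EPL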